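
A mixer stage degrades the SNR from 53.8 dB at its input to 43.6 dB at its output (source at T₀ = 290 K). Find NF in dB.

10.2 dB

NF (dB) = SNR_in(dB) − SNR_out(dB) when the source is at T₀
NF = 53.8 − 43.6 = 10.2 dB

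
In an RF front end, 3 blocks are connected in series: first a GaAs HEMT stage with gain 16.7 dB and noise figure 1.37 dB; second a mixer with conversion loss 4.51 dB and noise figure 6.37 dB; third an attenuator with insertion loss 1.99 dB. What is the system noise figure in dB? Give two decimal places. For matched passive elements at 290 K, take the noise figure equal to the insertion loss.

Convert to linear (a loss of L dB is a gain of −L dB): F_i = 10^(NF_i/10), G_i = 10^(G_i,dB/10)
  Stage 1: F_1 = 10^(1.37/10) = 1.371, G_1 = 10^(16.7/10) = 46.77
  Stage 2: F_2 = 10^(6.37/10) = 4.335, G_2 = 10^(−4.51/10) = 0.3540
  Stage 3: F_3 = 10^(1.99/10) = 1.581, G_3 = 10^(−1.99/10) = 0.6324
Friis cascade:
  F = 1.371 + (4.335 − 1)/46.77 + (1.581 − 1)/16.56 = 1.477
NF = 10 log₁₀(1.477) = 1.69 dB

1.69 dB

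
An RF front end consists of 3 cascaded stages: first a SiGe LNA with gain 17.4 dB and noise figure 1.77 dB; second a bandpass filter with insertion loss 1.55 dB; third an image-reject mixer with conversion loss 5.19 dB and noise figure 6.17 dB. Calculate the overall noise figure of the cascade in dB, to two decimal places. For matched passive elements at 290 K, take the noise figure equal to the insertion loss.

2.02 dB

Convert to linear (a loss of L dB is a gain of −L dB): F_i = 10^(NF_i/10), G_i = 10^(G_i,dB/10)
  Stage 1: F_1 = 10^(1.77/10) = 1.503, G_1 = 10^(17.4/10) = 54.95
  Stage 2: F_2 = 10^(1.55/10) = 1.429, G_2 = 10^(−1.55/10) = 0.6998
  Stage 3: F_3 = 10^(6.17/10) = 4.140, G_3 = 10^(−5.19/10) = 0.3027
Friis cascade:
  F = 1.503 + (1.429 − 1)/54.95 + (4.140 − 1)/38.46 = 1.593
NF = 10 log₁₀(1.593) = 2.02 dB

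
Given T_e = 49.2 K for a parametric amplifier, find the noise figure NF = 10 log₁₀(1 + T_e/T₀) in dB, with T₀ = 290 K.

F = 1 + T_e/T₀ = 1 + 49.2/290 = 1.16966
NF = 10 log₁₀(1.16966) = 0.681 dB

0.681 dB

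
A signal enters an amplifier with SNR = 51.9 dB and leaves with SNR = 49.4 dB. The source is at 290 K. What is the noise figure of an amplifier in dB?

NF (dB) = SNR_in(dB) − SNR_out(dB) when the source is at T₀
NF = 51.9 − 49.4 = 2.5 dB

2.5 dB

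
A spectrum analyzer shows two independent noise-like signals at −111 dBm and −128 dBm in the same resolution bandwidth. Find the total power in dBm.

Convert to linear, add, convert back:
P₁ = 7.94×10⁻¹⁵ W, P₂ = 1.58×10⁻¹⁶ W
P_tot = 8.10×10⁻¹⁵ W → 10 log₁₀(P_tot / 10⁻³) = −110.9 dBm

−110.9 dBm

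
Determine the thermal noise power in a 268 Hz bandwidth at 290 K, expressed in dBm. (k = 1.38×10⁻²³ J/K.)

−149.7 dBm

P_n = kTB = 1.38×10⁻²³ × 290 × 2.68×10² = 1.07×10⁻¹⁸ W
In dBm: 10 log₁₀(1.07×10⁻¹⁸ / 10⁻³) = −149.7 dBm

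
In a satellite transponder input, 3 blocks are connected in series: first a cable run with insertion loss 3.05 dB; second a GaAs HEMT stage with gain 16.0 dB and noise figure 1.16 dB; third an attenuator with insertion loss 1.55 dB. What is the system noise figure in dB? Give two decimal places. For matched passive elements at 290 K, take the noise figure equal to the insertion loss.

4.25 dB

Convert to linear (a loss of L dB is a gain of −L dB): F_i = 10^(NF_i/10), G_i = 10^(G_i,dB/10)
  Stage 1: F_1 = 10^(3.05/10) = 2.018, G_1 = 10^(−3.05/10) = 0.4955
  Stage 2: F_2 = 10^(1.16/10) = 1.306, G_2 = 10^(16.0/10) = 39.81
  Stage 3: F_3 = 10^(1.55/10) = 1.429, G_3 = 10^(−1.55/10) = 0.6998
Friis cascade:
  F = 2.018 + (1.306 − 1)/0.4955 + (1.429 − 1)/19.72 = 2.658
NF = 10 log₁₀(2.658) = 4.25 dB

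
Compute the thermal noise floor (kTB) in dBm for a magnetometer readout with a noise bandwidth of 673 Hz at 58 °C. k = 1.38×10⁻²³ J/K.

−145.1 dBm

T = 58 °C + 273.15 = 331.15 K
P_n = kTB = 1.38×10⁻²³ × 331.15 × 6.73×10² = 3.08×10⁻¹⁸ W
In dBm: 10 log₁₀(3.08×10⁻¹⁸ / 10⁻³) = −145.1 dBm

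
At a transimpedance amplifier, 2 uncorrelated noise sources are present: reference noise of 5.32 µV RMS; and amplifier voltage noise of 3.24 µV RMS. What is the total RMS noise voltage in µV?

6.23 µV

Uncorrelated sources add in power (mean-square): V_tot = √(ΣV_i²)
V_tot = √[(5.32×10⁻⁶)² + (3.24×10⁻⁶)²] = 6.23×10⁻⁶ V = 6.23 µV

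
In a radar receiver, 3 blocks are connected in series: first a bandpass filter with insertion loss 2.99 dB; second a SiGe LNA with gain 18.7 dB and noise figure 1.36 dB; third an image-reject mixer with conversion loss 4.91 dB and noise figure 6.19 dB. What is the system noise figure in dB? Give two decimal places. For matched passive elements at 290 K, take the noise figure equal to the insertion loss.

Convert to linear (a loss of L dB is a gain of −L dB): F_i = 10^(NF_i/10), G_i = 10^(G_i,dB/10)
  Stage 1: F_1 = 10^(2.99/10) = 1.991, G_1 = 10^(−2.99/10) = 0.5023
  Stage 2: F_2 = 10^(1.36/10) = 1.368, G_2 = 10^(18.7/10) = 74.13
  Stage 3: F_3 = 10^(6.19/10) = 4.159, G_3 = 10^(−4.91/10) = 0.3228
Friis cascade:
  F = 1.991 + (1.368 − 1)/0.5023 + (4.159 − 1)/37.24 = 2.808
NF = 10 log₁₀(2.808) = 4.48 dB

4.48 dB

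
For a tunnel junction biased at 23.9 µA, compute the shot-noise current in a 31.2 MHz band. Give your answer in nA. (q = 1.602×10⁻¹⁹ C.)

15.5 nA

I_n = √(2qI·B)
2qI·B = 2 × 1.602×10⁻¹⁹ × 2.39×10⁻⁵ × 3.12×10⁷ = 2.39×10⁻¹⁶ A²
I_n = √(2.39×10⁻¹⁶) = 1.55×10⁻⁸ A = 15.5 nA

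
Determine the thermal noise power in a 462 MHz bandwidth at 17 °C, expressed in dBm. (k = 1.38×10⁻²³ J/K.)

−87.3 dBm

T = 17 °C + 273.15 = 290.15 K
P_n = kTB = 1.38×10⁻²³ × 290.15 × 4.62×10⁸ = 1.85×10⁻¹² W
In dBm: 10 log₁₀(1.85×10⁻¹² / 10⁻³) = −87.3 dBm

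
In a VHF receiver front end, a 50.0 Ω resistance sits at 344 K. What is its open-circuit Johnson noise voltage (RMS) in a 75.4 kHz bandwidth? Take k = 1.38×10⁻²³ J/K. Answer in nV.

V_n = √(4kTRB)
4kTRB = 4 × 1.38×10⁻²³ × 344 × 5.00×10¹ × 7.54×10⁴ = 7.16×10⁻¹⁴ V²
V_n = √(7.16×10⁻¹⁴) = 2.68×10⁻⁷ V = 268 nV

268 nV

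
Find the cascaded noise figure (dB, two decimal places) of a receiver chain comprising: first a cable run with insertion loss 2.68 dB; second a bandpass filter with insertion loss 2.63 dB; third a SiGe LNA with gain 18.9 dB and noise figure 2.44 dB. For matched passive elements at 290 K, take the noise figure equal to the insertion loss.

7.75 dB

Convert to linear (a loss of L dB is a gain of −L dB): F_i = 10^(NF_i/10), G_i = 10^(G_i,dB/10)
  Stage 1: F_1 = 10^(2.68/10) = 1.854, G_1 = 10^(−2.68/10) = 0.5395
  Stage 2: F_2 = 10^(2.63/10) = 1.832, G_2 = 10^(−2.63/10) = 0.5458
  Stage 3: F_3 = 10^(2.44/10) = 1.754, G_3 = 10^(18.9/10) = 77.62
Friis cascade:
  F = 1.854 + (1.832 − 1)/0.5395 + (1.754 − 1)/0.2944 = 5.957
NF = 10 log₁₀(5.957) = 7.75 dB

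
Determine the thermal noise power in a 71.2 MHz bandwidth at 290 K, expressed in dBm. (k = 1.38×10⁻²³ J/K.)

−95.5 dBm

P_n = kTB = 1.38×10⁻²³ × 290 × 7.12×10⁷ = 2.85×10⁻¹³ W
In dBm: 10 log₁₀(2.85×10⁻¹³ / 10⁻³) = −95.5 dBm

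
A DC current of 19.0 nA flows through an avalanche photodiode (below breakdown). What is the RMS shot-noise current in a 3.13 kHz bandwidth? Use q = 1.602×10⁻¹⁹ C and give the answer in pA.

4.37 pA

I_n = √(2qI·B)
2qI·B = 2 × 1.602×10⁻¹⁹ × 1.90×10⁻⁸ × 3.13×10³ = 1.91×10⁻²³ A²
I_n = √(1.91×10⁻²³) = 4.37×10⁻¹² A = 4.37 pA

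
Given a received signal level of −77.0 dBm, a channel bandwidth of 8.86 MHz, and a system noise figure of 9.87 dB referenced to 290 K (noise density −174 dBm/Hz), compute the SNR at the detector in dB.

Noise floor: N = −174 + 10 log₁₀(B) + NF
10 log₁₀(8.86×10⁶) = 69.47 dB
N = −174 + 69.47 + 9.87 = −94.66 dBm
SNR = P_sig − N = −77.0 − (−94.66) = 17.66 dB → 17.7 dB

17.7 dB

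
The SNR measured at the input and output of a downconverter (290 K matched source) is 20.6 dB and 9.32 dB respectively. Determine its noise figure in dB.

NF (dB) = SNR_in(dB) − SNR_out(dB) when the source is at T₀
NF = 20.6 − 9.32 = 11.28 dB

11.28 dB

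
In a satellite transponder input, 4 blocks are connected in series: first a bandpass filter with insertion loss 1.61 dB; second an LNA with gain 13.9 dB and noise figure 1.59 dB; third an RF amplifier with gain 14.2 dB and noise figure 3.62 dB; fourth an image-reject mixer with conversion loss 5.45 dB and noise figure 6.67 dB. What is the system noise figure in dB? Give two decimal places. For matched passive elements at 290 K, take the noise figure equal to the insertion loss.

3.37 dB

Convert to linear (a loss of L dB is a gain of −L dB): F_i = 10^(NF_i/10), G_i = 10^(G_i,dB/10)
  Stage 1: F_1 = 10^(1.61/10) = 1.449, G_1 = 10^(−1.61/10) = 0.6902
  Stage 2: F_2 = 10^(1.59/10) = 1.442, G_2 = 10^(13.9/10) = 24.55
  Stage 3: F_3 = 10^(3.62/10) = 2.301, G_3 = 10^(14.2/10) = 26.30
  Stage 4: F_4 = 10^(6.67/10) = 4.645, G_4 = 10^(−5.45/10) = 0.2851
Friis cascade:
  F = 1.449 + (1.442 − 1)/0.6902 + (2.301 − 1)/16.94 + (4.645 − 1)/445.7 = 2.174
NF = 10 log₁₀(2.174) = 3.37 dB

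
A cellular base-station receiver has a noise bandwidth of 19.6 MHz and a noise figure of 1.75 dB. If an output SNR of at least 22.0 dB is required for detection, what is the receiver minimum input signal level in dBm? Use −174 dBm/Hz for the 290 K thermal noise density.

Sensitivity = −174 + 10 log₁₀(B) + NF + SNR_min
= −174 + 72.92 + 1.75 + 22.0
= −77.33 dBm → −77.3 dBm

−77.3 dBm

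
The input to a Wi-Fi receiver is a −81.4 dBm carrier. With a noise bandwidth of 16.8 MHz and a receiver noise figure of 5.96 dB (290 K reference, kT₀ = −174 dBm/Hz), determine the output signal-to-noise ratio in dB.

Noise floor: N = −174 + 10 log₁₀(B) + NF
10 log₁₀(1.68×10⁷) = 72.25 dB
N = −174 + 72.25 + 5.96 = −95.79 dBm
SNR = P_sig − N = −81.4 − (−95.79) = 14.39 dB → 14.4 dB

14.4 dB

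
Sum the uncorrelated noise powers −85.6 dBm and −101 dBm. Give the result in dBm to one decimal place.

−85.5 dBm

Convert to linear, add, convert back:
P₁ = 2.75×10⁻¹² W, P₂ = 7.94×10⁻¹⁴ W
P_tot = 2.83×10⁻¹² W → 10 log₁₀(P_tot / 10⁻³) = −85.5 dBm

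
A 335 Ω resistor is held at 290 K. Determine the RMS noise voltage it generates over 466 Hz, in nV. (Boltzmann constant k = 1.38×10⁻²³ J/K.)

50.0 nV

V_n = √(4kTRB)
4kTRB = 4 × 1.38×10⁻²³ × 290 × 3.35×10² × 4.66×10² = 2.50×10⁻¹⁵ V²
V_n = √(2.50×10⁻¹⁵) = 5.00×10⁻⁸ V = 50.0 nV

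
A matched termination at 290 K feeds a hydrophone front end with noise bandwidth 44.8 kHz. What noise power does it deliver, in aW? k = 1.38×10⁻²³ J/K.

179 aW

P_n = kTB = 1.38×10⁻²³ × 290 × 4.48×10⁴ = 1.79×10⁻¹⁶ W = 179 aW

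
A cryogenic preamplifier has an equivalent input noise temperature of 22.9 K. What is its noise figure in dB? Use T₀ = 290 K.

0.330 dB

F = 1 + T_e/T₀ = 1 + 22.9/290 = 1.07897
NF = 10 log₁₀(1.07897) = 0.330 dB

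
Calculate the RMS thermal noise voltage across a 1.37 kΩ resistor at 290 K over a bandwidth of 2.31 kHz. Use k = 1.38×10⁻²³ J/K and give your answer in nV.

V_n = √(4kTRB)
4kTRB = 4 × 1.38×10⁻²³ × 290 × 1.37×10³ × 2.31×10³ = 5.07×10⁻¹⁴ V²
V_n = √(5.07×10⁻¹⁴) = 2.25×10⁻⁷ V = 225 nV

225 nV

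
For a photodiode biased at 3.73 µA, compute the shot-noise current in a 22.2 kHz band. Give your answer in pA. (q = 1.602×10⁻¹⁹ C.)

163 pA

I_n = √(2qI·B)
2qI·B = 2 × 1.602×10⁻¹⁹ × 3.73×10⁻⁶ × 2.22×10⁴ = 2.65×10⁻²⁰ A²
I_n = √(2.65×10⁻²⁰) = 1.63×10⁻¹⁰ A = 163 pA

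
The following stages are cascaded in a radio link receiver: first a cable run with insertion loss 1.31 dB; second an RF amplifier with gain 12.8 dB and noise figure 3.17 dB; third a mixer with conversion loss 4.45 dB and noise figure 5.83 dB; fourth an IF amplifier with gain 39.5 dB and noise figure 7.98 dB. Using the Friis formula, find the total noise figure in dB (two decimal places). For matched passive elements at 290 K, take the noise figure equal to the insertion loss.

6.07 dB

Convert to linear (a loss of L dB is a gain of −L dB): F_i = 10^(NF_i/10), G_i = 10^(G_i,dB/10)
  Stage 1: F_1 = 10^(1.31/10) = 1.352, G_1 = 10^(−1.31/10) = 0.7396
  Stage 2: F_2 = 10^(3.17/10) = 2.075, G_2 = 10^(12.8/10) = 19.05
  Stage 3: F_3 = 10^(5.83/10) = 3.828, G_3 = 10^(−4.45/10) = 0.3589
  Stage 4: F_4 = 10^(7.98/10) = 6.281, G_4 = 10^(39.5/10) = 8913
Friis cascade:
  F = 1.352 + (2.075 − 1)/0.7396 + (3.828 − 1)/14.09 + (6.281 − 1)/5.058 = 4.050
NF = 10 log₁₀(4.050) = 6.07 dB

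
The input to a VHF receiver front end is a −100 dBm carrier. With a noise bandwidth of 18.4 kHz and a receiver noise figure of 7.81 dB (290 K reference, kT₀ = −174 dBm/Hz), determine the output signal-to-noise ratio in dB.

Noise floor: N = −174 + 10 log₁₀(B) + NF
10 log₁₀(1.84×10⁴) = 42.65 dB
N = −174 + 42.65 + 7.81 = −123.54 dBm
SNR = P_sig − N = −100 − (−123.54) = 23.54 dB → 23.5 dB

23.5 dB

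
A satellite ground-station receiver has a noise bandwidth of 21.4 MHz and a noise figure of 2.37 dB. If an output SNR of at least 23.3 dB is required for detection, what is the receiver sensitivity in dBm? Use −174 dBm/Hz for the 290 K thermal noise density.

Sensitivity = −174 + 10 log₁₀(B) + NF + SNR_min
= −174 + 73.3 + 2.37 + 23.3
= −75.03 dBm → −75.0 dBm

−75.0 dBm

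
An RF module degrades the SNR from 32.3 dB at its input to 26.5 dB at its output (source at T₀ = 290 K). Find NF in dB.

5.8 dB

NF (dB) = SNR_in(dB) − SNR_out(dB) when the source is at T₀
NF = 32.3 − 26.5 = 5.8 dB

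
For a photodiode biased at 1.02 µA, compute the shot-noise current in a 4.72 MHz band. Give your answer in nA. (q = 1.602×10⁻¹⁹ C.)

1.24 nA

I_n = √(2qI·B)
2qI·B = 2 × 1.602×10⁻¹⁹ × 1.02×10⁻⁶ × 4.72×10⁶ = 1.54×10⁻¹⁸ A²
I_n = √(1.54×10⁻¹⁸) = 1.24×10⁻⁹ A = 1.24 nA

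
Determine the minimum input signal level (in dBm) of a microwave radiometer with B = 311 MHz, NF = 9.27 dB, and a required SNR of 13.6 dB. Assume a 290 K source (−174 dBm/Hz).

Sensitivity = −174 + 10 log₁₀(B) + NF + SNR_min
= −174 + 84.93 + 9.27 + 13.6
= −66.20 dBm → −66.2 dBm

−66.2 dBm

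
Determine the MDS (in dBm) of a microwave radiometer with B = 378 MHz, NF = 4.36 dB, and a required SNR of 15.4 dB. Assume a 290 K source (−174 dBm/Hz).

−68.5 dBm

Sensitivity = −174 + 10 log₁₀(B) + NF + SNR_min
= −174 + 85.77 + 4.36 + 15.4
= −68.47 dBm → −68.5 dBm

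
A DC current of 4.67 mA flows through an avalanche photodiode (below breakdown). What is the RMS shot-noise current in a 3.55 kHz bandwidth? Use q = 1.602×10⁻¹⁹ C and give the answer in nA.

I_n = √(2qI·B)
2qI·B = 2 × 1.602×10⁻¹⁹ × 4.67×10⁻³ × 3.55×10³ = 5.31×10⁻¹⁸ A²
I_n = √(5.31×10⁻¹⁸) = 2.30×10⁻⁹ A = 2.30 nA

2.30 nA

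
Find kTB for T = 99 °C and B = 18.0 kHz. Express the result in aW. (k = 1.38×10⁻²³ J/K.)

92.4 aW

T = 99 °C + 273.15 = 372.15 K
P_n = kTB = 1.38×10⁻²³ × 372.15 × 1.80×10⁴ = 9.24×10⁻¹⁷ W = 92.4 aW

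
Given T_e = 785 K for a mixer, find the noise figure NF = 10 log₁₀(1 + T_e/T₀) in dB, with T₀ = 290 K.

F = 1 + T_e/T₀ = 1 + 785/290 = 3.7069
NF = 10 log₁₀(3.7069) = 5.69 dB

5.69 dB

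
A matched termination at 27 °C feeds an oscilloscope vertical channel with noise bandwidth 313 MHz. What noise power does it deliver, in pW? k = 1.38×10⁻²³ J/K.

T = 27 °C + 273.15 = 300.15 K
P_n = kTB = 1.38×10⁻²³ × 300.15 × 3.13×10⁸ = 1.30×10⁻¹² W = 1.30 pW

1.30 pW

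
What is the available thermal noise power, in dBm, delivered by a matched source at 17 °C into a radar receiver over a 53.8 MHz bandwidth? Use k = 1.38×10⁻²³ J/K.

−96.7 dBm

T = 17 °C + 273.15 = 290.15 K
P_n = kTB = 1.38×10⁻²³ × 290.15 × 5.38×10⁷ = 2.15×10⁻¹³ W
In dBm: 10 log₁₀(2.15×10⁻¹³ / 10⁻³) = −96.7 dBm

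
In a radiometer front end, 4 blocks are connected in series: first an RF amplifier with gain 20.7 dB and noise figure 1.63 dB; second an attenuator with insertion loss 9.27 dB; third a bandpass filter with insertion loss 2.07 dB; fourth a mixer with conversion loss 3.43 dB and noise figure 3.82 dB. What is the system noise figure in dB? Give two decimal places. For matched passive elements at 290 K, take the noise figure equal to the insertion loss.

2.37 dB

Convert to linear (a loss of L dB is a gain of −L dB): F_i = 10^(NF_i/10), G_i = 10^(G_i,dB/10)
  Stage 1: F_1 = 10^(1.63/10) = 1.455, G_1 = 10^(20.7/10) = 117.5
  Stage 2: F_2 = 10^(9.27/10) = 8.453, G_2 = 10^(−9.27/10) = 0.1183
  Stage 3: F_3 = 10^(2.07/10) = 1.611, G_3 = 10^(−2.07/10) = 0.6209
  Stage 4: F_4 = 10^(3.82/10) = 2.410, G_4 = 10^(−3.43/10) = 0.4539
Friis cascade:
  F = 1.455 + (8.453 − 1)/117.5 + (1.611 − 1)/13.90 + (2.410 − 1)/8.630 = 1.726
NF = 10 log₁₀(1.726) = 2.37 dB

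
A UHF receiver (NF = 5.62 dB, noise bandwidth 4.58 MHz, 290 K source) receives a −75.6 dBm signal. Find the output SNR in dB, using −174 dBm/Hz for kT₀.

26.2 dB

Noise floor: N = −174 + 10 log₁₀(B) + NF
10 log₁₀(4.58×10⁶) = 66.61 dB
N = −174 + 66.61 + 5.62 = −101.77 dBm
SNR = P_sig − N = −75.6 − (−101.77) = 26.17 dB → 26.2 dB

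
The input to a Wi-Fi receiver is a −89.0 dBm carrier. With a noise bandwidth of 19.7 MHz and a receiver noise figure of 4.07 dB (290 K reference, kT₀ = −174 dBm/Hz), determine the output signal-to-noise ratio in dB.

8.0 dB

Noise floor: N = −174 + 10 log₁₀(B) + NF
10 log₁₀(1.97×10⁷) = 72.94 dB
N = −174 + 72.94 + 4.07 = −96.99 dBm
SNR = P_sig − N = −89.0 − (−96.99) = 7.99 dB → 8.0 dB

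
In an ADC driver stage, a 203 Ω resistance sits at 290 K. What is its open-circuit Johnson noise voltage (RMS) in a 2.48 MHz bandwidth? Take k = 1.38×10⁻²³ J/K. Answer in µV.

2.84 µV

V_n = √(4kTRB)
4kTRB = 4 × 1.38×10⁻²³ × 290 × 2.03×10² × 2.48×10⁶ = 8.06×10⁻¹² V²
V_n = √(8.06×10⁻¹²) = 2.84×10⁻⁶ V = 2.84 µV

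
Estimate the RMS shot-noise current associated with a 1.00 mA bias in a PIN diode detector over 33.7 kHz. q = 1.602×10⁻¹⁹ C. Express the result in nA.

I_n = √(2qI·B)
2qI·B = 2 × 1.602×10⁻¹⁹ × 1.00×10⁻³ × 3.37×10⁴ = 1.08×10⁻¹⁷ A²
I_n = √(1.08×10⁻¹⁷) = 3.29×10⁻⁹ A = 3.29 nA

3.29 nA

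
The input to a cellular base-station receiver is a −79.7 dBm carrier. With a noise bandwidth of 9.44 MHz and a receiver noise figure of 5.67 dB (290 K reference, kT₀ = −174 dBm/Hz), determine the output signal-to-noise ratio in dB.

18.9 dB

Noise floor: N = −174 + 10 log₁₀(B) + NF
10 log₁₀(9.44×10⁶) = 69.75 dB
N = −174 + 69.75 + 5.67 = −98.58 dBm
SNR = P_sig − N = −79.7 − (−98.58) = 18.88 dB → 18.9 dB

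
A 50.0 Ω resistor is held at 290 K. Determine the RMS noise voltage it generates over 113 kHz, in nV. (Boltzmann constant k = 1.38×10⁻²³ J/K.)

V_n = √(4kTRB)
4kTRB = 4 × 1.38×10⁻²³ × 290 × 5.00×10¹ × 1.13×10⁵ = 9.04×10⁻¹⁴ V²
V_n = √(9.04×10⁻¹⁴) = 3.01×10⁻⁷ V = 301 nV

301 nV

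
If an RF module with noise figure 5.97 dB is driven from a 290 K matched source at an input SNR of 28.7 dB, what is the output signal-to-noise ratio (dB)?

22.73 dB

By definition F = SNR_in/SNR_out, so in dB: SNR_out = SNR_in − NF
SNR_out = 28.7 − 5.97 = 22.73 dB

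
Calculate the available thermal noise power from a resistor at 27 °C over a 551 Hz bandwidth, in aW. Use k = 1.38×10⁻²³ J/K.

T = 27 °C + 273.15 = 300.15 K
P_n = kTB = 1.38×10⁻²³ × 300.15 × 5.51×10² = 2.28×10⁻¹⁸ W = 2.28 aW

2.28 aW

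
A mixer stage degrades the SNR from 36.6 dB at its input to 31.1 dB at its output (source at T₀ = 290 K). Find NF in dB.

5.5 dB

NF (dB) = SNR_in(dB) − SNR_out(dB) when the source is at T₀
NF = 36.6 − 31.1 = 5.5 dB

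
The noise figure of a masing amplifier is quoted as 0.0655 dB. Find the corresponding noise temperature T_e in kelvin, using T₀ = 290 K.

F = 10^(0.0655/10) = 1.0152
T_e = (F − 1)·T₀ = (1.0152 − 1) × 290 = 4.41 K

4.41 K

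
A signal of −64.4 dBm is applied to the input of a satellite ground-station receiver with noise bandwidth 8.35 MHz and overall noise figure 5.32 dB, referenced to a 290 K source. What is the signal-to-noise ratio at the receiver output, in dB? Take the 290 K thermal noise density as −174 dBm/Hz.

Noise floor: N = −174 + 10 log₁₀(B) + NF
10 log₁₀(8.35×10⁶) = 69.22 dB
N = −174 + 69.22 + 5.32 = −99.46 dBm
SNR = P_sig − N = −64.4 − (−99.46) = 35.06 dB → 35.1 dB

35.1 dB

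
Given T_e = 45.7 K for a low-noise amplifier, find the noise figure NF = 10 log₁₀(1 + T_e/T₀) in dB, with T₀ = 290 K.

F = 1 + T_e/T₀ = 1 + 45.7/290 = 1.15759
NF = 10 log₁₀(1.15759) = 0.636 dB

0.636 dB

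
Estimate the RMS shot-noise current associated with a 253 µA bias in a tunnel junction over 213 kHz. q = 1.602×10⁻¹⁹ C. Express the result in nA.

I_n = √(2qI·B)
2qI·B = 2 × 1.602×10⁻¹⁹ × 2.53×10⁻⁴ × 2.13×10⁵ = 1.73×10⁻¹⁷ A²
I_n = √(1.73×10⁻¹⁷) = 4.16×10⁻⁹ A = 4.16 nA

4.16 nA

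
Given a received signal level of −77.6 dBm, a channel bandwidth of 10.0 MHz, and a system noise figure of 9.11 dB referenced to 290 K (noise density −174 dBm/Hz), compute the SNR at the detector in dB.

Noise floor: N = −174 + 10 log₁₀(B) + NF
10 log₁₀(1.00×10⁷) = 70 dB
N = −174 + 70 + 9.11 = −94.89 dBm
SNR = P_sig − N = −77.6 − (−94.89) = 17.29 dB → 17.3 dB

17.3 dB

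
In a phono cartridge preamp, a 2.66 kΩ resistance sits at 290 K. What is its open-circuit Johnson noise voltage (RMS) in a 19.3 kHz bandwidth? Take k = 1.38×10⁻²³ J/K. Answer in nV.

V_n = √(4kTRB)
4kTRB = 4 × 1.38×10⁻²³ × 290 × 2.66×10³ × 1.93×10⁴ = 8.22×10⁻¹³ V²
V_n = √(8.22×10⁻¹³) = 9.07×10⁻⁷ V = 907 nV

907 nV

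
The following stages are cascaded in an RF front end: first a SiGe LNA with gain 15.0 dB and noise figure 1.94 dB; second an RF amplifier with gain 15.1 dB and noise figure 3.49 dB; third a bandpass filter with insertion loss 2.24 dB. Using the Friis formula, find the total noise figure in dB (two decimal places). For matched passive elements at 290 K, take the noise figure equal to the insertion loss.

Convert to linear (a loss of L dB is a gain of −L dB): F_i = 10^(NF_i/10), G_i = 10^(G_i,dB/10)
  Stage 1: F_1 = 10^(1.94/10) = 1.563, G_1 = 10^(15.0/10) = 31.62
  Stage 2: F_2 = 10^(3.49/10) = 2.234, G_2 = 10^(15.1/10) = 32.36
  Stage 3: F_3 = 10^(2.24/10) = 1.675, G_3 = 10^(−2.24/10) = 0.5970
Friis cascade:
  F = 1.563 + (2.234 − 1)/31.62 + (1.675 − 1)/1023 = 1.603
NF = 10 log₁₀(1.603) = 2.05 dB

2.05 dB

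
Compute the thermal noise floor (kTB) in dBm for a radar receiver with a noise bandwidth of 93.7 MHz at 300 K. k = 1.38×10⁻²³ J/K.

−94.1 dBm

P_n = kTB = 1.38×10⁻²³ × 300 × 9.37×10⁷ = 3.88×10⁻¹³ W
In dBm: 10 log₁₀(3.88×10⁻¹³ / 10⁻³) = −94.1 dBm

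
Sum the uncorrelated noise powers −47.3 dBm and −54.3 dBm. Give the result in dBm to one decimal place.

−46.5 dBm

Convert to linear, add, convert back:
P₁ = 1.86×10⁻⁸ W, P₂ = 3.72×10⁻⁹ W
P_tot = 2.23×10⁻⁸ W → 10 log₁₀(P_tot / 10⁻³) = −46.5 dBm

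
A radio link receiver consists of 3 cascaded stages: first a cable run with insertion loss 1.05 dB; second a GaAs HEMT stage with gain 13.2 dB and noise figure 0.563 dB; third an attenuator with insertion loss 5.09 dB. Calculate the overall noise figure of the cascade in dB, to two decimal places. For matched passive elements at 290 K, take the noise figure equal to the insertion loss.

Convert to linear (a loss of L dB is a gain of −L dB): F_i = 10^(NF_i/10), G_i = 10^(G_i,dB/10)
  Stage 1: F_1 = 10^(1.05/10) = 1.274, G_1 = 10^(−1.05/10) = 0.7852
  Stage 2: F_2 = 10^(0.563/10) = 1.138, G_2 = 10^(13.2/10) = 20.89
  Stage 3: F_3 = 10^(5.09/10) = 3.228, G_3 = 10^(−5.09/10) = 0.3097
Friis cascade:
  F = 1.274 + (1.138 − 1)/0.7852 + (3.228 − 1)/16.41 = 1.586
NF = 10 log₁₀(1.586) = 2.00 dB

2.00 dB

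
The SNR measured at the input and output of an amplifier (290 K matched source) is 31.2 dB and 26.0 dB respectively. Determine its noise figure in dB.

5.2 dB

NF (dB) = SNR_in(dB) − SNR_out(dB) when the source is at T₀
NF = 31.2 − 26.0 = 5.2 dB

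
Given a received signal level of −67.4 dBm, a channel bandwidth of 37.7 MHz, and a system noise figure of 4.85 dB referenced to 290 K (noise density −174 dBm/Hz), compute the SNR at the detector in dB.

26.0 dB

Noise floor: N = −174 + 10 log₁₀(B) + NF
10 log₁₀(3.77×10⁷) = 75.76 dB
N = −174 + 75.76 + 4.85 = −93.39 dBm
SNR = P_sig − N = −67.4 − (−93.39) = 25.99 dB → 26.0 dB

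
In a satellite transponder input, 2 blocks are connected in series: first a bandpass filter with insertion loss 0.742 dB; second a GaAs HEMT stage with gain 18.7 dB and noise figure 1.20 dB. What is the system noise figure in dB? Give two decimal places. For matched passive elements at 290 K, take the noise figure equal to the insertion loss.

1.94 dB

Convert to linear (a loss of L dB is a gain of −L dB): F_i = 10^(NF_i/10), G_i = 10^(G_i,dB/10)
  Stage 1: F_1 = 10^(0.742/10) = 1.186, G_1 = 10^(−0.742/10) = 0.8429
  Stage 2: F_2 = 10^(1.20/10) = 1.318, G_2 = 10^(18.7/10) = 74.13
Friis cascade:
  F = 1.186 + (1.318 − 1)/0.8429 = 1.564
NF = 10 log₁₀(1.564) = 1.94 dB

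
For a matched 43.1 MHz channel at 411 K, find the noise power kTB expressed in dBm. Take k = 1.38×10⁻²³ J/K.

−96.1 dBm

P_n = kTB = 1.38×10⁻²³ × 411 × 4.31×10⁷ = 2.44×10⁻¹³ W
In dBm: 10 log₁₀(2.44×10⁻¹³ / 10⁻³) = −96.1 dBm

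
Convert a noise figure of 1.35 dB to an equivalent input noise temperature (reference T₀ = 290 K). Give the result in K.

F = 10^(1.35/10) = 1.36458
T_e = (F − 1)·T₀ = (1.36458 − 1) × 290 = 106 K

106 K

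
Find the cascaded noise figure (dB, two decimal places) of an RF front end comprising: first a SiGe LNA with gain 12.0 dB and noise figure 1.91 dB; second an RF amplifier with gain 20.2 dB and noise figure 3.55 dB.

Convert to linear (a loss of L dB is a gain of −L dB): F_i = 10^(NF_i/10), G_i = 10^(G_i,dB/10)
  Stage 1: F_1 = 10^(1.91/10) = 1.552, G_1 = 10^(12.0/10) = 15.85
  Stage 2: F_2 = 10^(3.55/10) = 2.265, G_2 = 10^(20.2/10) = 104.7
Friis cascade:
  F = 1.552 + (2.265 − 1)/15.85 = 1.632
NF = 10 log₁₀(1.632) = 2.13 dB

2.13 dB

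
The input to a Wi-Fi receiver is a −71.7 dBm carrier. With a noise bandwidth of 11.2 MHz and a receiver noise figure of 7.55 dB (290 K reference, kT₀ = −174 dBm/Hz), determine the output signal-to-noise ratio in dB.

Noise floor: N = −174 + 10 log₁₀(B) + NF
10 log₁₀(1.12×10⁷) = 70.49 dB
N = −174 + 70.49 + 7.55 = −95.96 dBm
SNR = P_sig − N = −71.7 − (−95.96) = 24.26 dB → 24.3 dB

24.3 dB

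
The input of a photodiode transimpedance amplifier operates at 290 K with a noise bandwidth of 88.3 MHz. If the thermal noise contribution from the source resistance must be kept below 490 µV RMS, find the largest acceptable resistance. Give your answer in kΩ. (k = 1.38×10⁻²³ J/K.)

Johnson–Nyquist: V_n = √(4kTRB) ⇒ R = V_n² / (4kTB)
4kTB = 4 × 1.38×10⁻²³ × 290 × 8.83×10⁷ = 1.41×10⁻¹²
R = (4.90×10⁻⁴)² / 1.41×10⁻¹² = 1.70×10⁵ Ω = 170 kΩ

170 kΩ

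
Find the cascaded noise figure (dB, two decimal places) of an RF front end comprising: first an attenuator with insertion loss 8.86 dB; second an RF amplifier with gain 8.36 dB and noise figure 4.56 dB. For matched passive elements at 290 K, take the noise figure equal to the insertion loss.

13.42 dB

Convert to linear (a loss of L dB is a gain of −L dB): F_i = 10^(NF_i/10), G_i = 10^(G_i,dB/10)
  Stage 1: F_1 = 10^(8.86/10) = 7.691, G_1 = 10^(−8.86/10) = 0.1300
  Stage 2: F_2 = 10^(4.56/10) = 2.858, G_2 = 10^(8.36/10) = 6.855
Friis cascade:
  F = 7.691 + (2.858 − 1)/0.1300 = 21.98
NF = 10 log₁₀(21.98) = 13.42 dB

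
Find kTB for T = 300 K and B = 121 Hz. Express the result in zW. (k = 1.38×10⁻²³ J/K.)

501 zW

P_n = kTB = 1.38×10⁻²³ × 300 × 1.21×10² = 5.01×10⁻¹⁹ W = 501 zW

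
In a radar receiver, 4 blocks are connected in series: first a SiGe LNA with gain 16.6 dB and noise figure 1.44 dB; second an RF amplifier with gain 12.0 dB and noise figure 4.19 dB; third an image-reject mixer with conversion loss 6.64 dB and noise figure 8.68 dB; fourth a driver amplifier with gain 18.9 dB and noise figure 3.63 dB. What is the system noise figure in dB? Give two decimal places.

1.60 dB

Convert to linear (a loss of L dB is a gain of −L dB): F_i = 10^(NF_i/10), G_i = 10^(G_i,dB/10)
  Stage 1: F_1 = 10^(1.44/10) = 1.393, G_1 = 10^(16.6/10) = 45.71
  Stage 2: F_2 = 10^(4.19/10) = 2.624, G_2 = 10^(12.0/10) = 15.85
  Stage 3: F_3 = 10^(8.68/10) = 7.379, G_3 = 10^(−6.64/10) = 0.2168
  Stage 4: F_4 = 10^(3.63/10) = 2.307, G_4 = 10^(18.9/10) = 77.62
Friis cascade:
  F = 1.393 + (2.624 − 1)/45.71 + (7.379 − 1)/724.4 + (2.307 − 1)/157.0 = 1.446
NF = 10 log₁₀(1.446) = 1.60 dB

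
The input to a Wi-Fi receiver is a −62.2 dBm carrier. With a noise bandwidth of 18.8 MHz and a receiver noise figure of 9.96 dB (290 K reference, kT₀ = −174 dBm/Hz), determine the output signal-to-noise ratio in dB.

29.1 dB

Noise floor: N = −174 + 10 log₁₀(B) + NF
10 log₁₀(1.88×10⁷) = 72.74 dB
N = −174 + 72.74 + 9.96 = −91.30 dBm
SNR = P_sig − N = −62.2 − (−91.30) = 29.10 dB → 29.1 dB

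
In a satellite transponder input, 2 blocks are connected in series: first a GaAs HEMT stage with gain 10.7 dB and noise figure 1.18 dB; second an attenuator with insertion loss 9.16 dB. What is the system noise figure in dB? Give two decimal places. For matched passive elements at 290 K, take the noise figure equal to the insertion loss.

2.85 dB

Convert to linear (a loss of L dB is a gain of −L dB): F_i = 10^(NF_i/10), G_i = 10^(G_i,dB/10)
  Stage 1: F_1 = 10^(1.18/10) = 1.312, G_1 = 10^(10.7/10) = 11.75
  Stage 2: F_2 = 10^(9.16/10) = 8.241, G_2 = 10^(−9.16/10) = 0.1213
Friis cascade:
  F = 1.312 + (8.241 − 1)/11.75 = 1.929
NF = 10 log₁₀(1.929) = 2.85 dB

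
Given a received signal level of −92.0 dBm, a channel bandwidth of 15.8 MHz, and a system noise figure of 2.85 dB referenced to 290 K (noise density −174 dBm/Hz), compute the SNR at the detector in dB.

7.2 dB

Noise floor: N = −174 + 10 log₁₀(B) + NF
10 log₁₀(1.58×10⁷) = 71.99 dB
N = −174 + 71.99 + 2.85 = −99.16 dBm
SNR = P_sig − N = −92.0 − (−99.16) = 7.16 dB → 7.2 dB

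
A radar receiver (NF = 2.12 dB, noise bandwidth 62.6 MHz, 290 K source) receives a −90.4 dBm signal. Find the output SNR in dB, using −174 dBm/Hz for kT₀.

3.5 dB

Noise floor: N = −174 + 10 log₁₀(B) + NF
10 log₁₀(6.26×10⁷) = 77.97 dB
N = −174 + 77.97 + 2.12 = −93.91 dBm
SNR = P_sig − N = −90.4 − (−93.91) = 3.51 dB → 3.5 dB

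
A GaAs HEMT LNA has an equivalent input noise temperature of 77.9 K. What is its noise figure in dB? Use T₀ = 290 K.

F = 1 + T_e/T₀ = 1 + 77.9/290 = 1.26862
NF = 10 log₁₀(1.26862) = 1.03 dB

1.03 dB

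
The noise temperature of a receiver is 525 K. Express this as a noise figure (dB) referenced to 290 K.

F = 1 + T_e/T₀ = 1 + 525/290 = 2.81034
NF = 10 log₁₀(2.81034) = 4.49 dB

4.49 dB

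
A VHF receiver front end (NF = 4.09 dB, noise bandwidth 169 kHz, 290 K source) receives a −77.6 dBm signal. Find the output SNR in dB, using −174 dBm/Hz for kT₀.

Noise floor: N = −174 + 10 log₁₀(B) + NF
10 log₁₀(1.69×10⁵) = 52.28 dB
N = −174 + 52.28 + 4.09 = −117.63 dBm
SNR = P_sig − N = −77.6 − (−117.63) = 40.03 dB → 40.0 dB

40.0 dB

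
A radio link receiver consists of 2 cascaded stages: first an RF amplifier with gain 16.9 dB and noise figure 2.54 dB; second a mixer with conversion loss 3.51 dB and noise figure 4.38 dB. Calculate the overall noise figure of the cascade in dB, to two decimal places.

2.63 dB

Convert to linear (a loss of L dB is a gain of −L dB): F_i = 10^(NF_i/10), G_i = 10^(G_i,dB/10)
  Stage 1: F_1 = 10^(2.54/10) = 1.795, G_1 = 10^(16.9/10) = 48.98
  Stage 2: F_2 = 10^(4.38/10) = 2.742, G_2 = 10^(−3.51/10) = 0.4457
Friis cascade:
  F = 1.795 + (2.742 − 1)/48.98 = 1.830
NF = 10 log₁₀(1.830) = 2.63 dB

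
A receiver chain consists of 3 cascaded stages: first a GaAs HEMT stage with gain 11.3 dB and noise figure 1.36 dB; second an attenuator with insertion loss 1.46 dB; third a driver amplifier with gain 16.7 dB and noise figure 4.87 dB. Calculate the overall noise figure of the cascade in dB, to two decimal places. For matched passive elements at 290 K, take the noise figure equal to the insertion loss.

2.07 dB

Convert to linear (a loss of L dB is a gain of −L dB): F_i = 10^(NF_i/10), G_i = 10^(G_i,dB/10)
  Stage 1: F_1 = 10^(1.36/10) = 1.368, G_1 = 10^(11.3/10) = 13.49
  Stage 2: F_2 = 10^(1.46/10) = 1.400, G_2 = 10^(−1.46/10) = 0.7145
  Stage 3: F_3 = 10^(4.87/10) = 3.069, G_3 = 10^(16.7/10) = 46.77
Friis cascade:
  F = 1.368 + (1.400 − 1)/13.49 + (3.069 − 1)/9.638 = 1.612
NF = 10 log₁₀(1.612) = 2.07 dB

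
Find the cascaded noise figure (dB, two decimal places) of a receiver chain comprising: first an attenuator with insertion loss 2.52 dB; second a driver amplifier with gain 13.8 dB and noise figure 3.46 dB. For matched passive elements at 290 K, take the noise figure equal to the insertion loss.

Convert to linear (a loss of L dB is a gain of −L dB): F_i = 10^(NF_i/10), G_i = 10^(G_i,dB/10)
  Stage 1: F_1 = 10^(2.52/10) = 1.786, G_1 = 10^(−2.52/10) = 0.5598
  Stage 2: F_2 = 10^(3.46/10) = 2.218, G_2 = 10^(13.8/10) = 23.99
Friis cascade:
  F = 1.786 + (2.218 − 1)/0.5598 = 3.963
NF = 10 log₁₀(3.963) = 5.98 dB

5.98 dB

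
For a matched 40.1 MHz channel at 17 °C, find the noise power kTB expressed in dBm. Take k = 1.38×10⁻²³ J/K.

T = 17 °C + 273.15 = 290.15 K
P_n = kTB = 1.38×10⁻²³ × 290.15 × 4.01×10⁷ = 1.61×10⁻¹³ W
In dBm: 10 log₁₀(1.61×10⁻¹³ / 10⁻³) = −97.9 dBm

−97.9 dBm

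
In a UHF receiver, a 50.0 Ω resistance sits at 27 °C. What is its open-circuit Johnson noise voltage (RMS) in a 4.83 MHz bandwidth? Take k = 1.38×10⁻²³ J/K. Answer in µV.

2.00 µV

T = 27 °C + 273.15 = 300.15 K
V_n = √(4kTRB)
4kTRB = 4 × 1.38×10⁻²³ × 300.15 × 5.00×10¹ × 4.83×10⁶ = 4.00×10⁻¹² V²
V_n = √(4.00×10⁻¹²) = 2.00×10⁻⁶ V = 2.00 µV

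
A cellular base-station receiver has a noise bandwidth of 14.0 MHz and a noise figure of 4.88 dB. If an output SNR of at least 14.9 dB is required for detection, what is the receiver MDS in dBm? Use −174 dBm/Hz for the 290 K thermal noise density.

−82.8 dBm

Sensitivity = −174 + 10 log₁₀(B) + NF + SNR_min
= −174 + 71.46 + 4.88 + 14.9
= −82.76 dBm → −82.8 dBm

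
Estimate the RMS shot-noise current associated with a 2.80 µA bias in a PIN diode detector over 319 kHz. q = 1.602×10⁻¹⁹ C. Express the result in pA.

I_n = √(2qI·B)
2qI·B = 2 × 1.602×10⁻¹⁹ × 2.80×10⁻⁶ × 3.19×10⁵ = 2.86×10⁻¹⁹ A²
I_n = √(2.86×10⁻¹⁹) = 5.35×10⁻¹⁰ A = 535 pA

535 pA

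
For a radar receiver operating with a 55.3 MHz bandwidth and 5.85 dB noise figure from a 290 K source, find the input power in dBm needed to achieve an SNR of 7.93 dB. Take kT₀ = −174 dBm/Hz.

Sensitivity = −174 + 10 log₁₀(B) + NF + SNR_min
= −174 + 77.43 + 5.85 + 7.93
= −82.79 dBm → −82.8 dBm

−82.8 dBm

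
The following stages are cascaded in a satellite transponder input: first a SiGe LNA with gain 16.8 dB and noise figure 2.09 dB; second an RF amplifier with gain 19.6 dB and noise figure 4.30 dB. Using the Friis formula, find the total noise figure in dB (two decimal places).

2.18 dB

Convert to linear (a loss of L dB is a gain of −L dB): F_i = 10^(NF_i/10), G_i = 10^(G_i,dB/10)
  Stage 1: F_1 = 10^(2.09/10) = 1.618, G_1 = 10^(16.8/10) = 47.86
  Stage 2: F_2 = 10^(4.30/10) = 2.692, G_2 = 10^(19.6/10) = 91.20
Friis cascade:
  F = 1.618 + (2.692 − 1)/47.86 = 1.653
NF = 10 log₁₀(1.653) = 2.18 dB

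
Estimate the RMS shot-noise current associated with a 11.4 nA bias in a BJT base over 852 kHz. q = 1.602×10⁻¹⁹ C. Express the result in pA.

55.8 pA

I_n = √(2qI·B)
2qI·B = 2 × 1.602×10⁻¹⁹ × 1.14×10⁻⁸ × 8.52×10⁵ = 3.11×10⁻²¹ A²
I_n = √(3.11×10⁻²¹) = 5.58×10⁻¹¹ A = 55.8 pA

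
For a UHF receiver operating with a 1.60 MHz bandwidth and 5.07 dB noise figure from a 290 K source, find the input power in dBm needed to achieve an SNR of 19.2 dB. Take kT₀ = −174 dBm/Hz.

Sensitivity = −174 + 10 log₁₀(B) + NF + SNR_min
= −174 + 62.04 + 5.07 + 19.2
= −87.69 dBm → −87.7 dBm

−87.7 dBm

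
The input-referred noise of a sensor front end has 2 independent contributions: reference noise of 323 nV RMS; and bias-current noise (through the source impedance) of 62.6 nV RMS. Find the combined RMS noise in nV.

329 nV

Uncorrelated sources add in power (mean-square): V_tot = √(ΣV_i²)
V_tot = √[(3.23×10⁻⁷)² + (6.26×10⁻⁸)²] = 3.29×10⁻⁷ V = 329 nV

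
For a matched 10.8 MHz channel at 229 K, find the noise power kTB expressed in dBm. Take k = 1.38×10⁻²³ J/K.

−104.7 dBm

P_n = kTB = 1.38×10⁻²³ × 229 × 1.08×10⁷ = 3.41×10⁻¹⁴ W
In dBm: 10 log₁₀(3.41×10⁻¹⁴ / 10⁻³) = −104.7 dBm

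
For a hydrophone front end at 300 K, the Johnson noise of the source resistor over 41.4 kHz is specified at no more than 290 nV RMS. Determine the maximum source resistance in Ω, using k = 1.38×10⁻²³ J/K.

Johnson–Nyquist: V_n = √(4kTRB) ⇒ R = V_n² / (4kTB)
4kTB = 4 × 1.38×10⁻²³ × 300 × 4.14×10⁴ = 6.86×10⁻¹⁶
R = (2.90×10⁻⁷)² / 6.86×10⁻¹⁶ = 1.23×10² Ω = 123 Ω

123 Ω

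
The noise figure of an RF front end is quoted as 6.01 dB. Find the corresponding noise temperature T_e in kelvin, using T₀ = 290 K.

867 K

F = 10^(6.01/10) = 3.99025
T_e = (F − 1)·T₀ = (3.99025 − 1) × 290 = 867 K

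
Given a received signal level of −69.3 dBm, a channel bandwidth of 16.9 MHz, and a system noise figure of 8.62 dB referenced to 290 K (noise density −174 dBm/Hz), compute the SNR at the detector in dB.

23.8 dB

Noise floor: N = −174 + 10 log₁₀(B) + NF
10 log₁₀(1.69×10⁷) = 72.28 dB
N = −174 + 72.28 + 8.62 = −93.10 dBm
SNR = P_sig − N = −69.3 − (−93.10) = 23.80 dB → 23.8 dB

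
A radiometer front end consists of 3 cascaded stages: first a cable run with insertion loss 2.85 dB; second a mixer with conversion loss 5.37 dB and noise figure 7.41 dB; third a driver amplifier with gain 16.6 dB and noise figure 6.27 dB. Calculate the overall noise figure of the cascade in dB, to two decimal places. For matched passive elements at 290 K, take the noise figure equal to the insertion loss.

Convert to linear (a loss of L dB is a gain of −L dB): F_i = 10^(NF_i/10), G_i = 10^(G_i,dB/10)
  Stage 1: F_1 = 10^(2.85/10) = 1.928, G_1 = 10^(−2.85/10) = 0.5188
  Stage 2: F_2 = 10^(7.41/10) = 5.508, G_2 = 10^(−5.37/10) = 0.2904
  Stage 3: F_3 = 10^(6.27/10) = 4.236, G_3 = 10^(16.6/10) = 45.71
Friis cascade:
  F = 1.928 + (5.508 − 1)/0.5188 + (4.236 − 1)/0.1507 = 32.10
NF = 10 log₁₀(32.10) = 15.06 dB

15.06 dB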